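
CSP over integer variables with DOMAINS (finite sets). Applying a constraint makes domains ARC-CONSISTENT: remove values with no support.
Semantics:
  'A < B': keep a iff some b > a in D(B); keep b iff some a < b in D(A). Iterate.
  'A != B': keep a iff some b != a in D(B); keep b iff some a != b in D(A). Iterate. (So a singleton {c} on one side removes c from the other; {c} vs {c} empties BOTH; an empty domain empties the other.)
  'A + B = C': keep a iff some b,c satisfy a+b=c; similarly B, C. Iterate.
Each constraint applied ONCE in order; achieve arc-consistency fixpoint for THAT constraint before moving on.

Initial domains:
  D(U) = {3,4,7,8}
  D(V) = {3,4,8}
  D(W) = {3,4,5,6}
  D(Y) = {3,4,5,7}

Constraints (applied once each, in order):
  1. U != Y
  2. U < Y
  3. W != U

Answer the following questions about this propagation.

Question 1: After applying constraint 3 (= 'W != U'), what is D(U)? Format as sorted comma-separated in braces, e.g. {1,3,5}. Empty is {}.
Constraint 1 (U != Y) on D(U)={3,4,7,8} D(Y)={3,4,5,7}: no change
Constraint 2 (U < Y) on D(U)={3,4,7,8} D(Y)={3,4,5,7}: U {3,4,7,8}->{3,4}; Y {3,4,5,7}->{4,5,7}
Constraint 3 (W != U) on D(W)={3,4,5,6} D(U)={3,4}: no change
So after constraint 3: D(U) = {3,4}

Answer: {3,4}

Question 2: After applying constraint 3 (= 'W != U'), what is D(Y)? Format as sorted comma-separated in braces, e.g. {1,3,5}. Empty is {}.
Answer: {4,5,7}

Derivation:
Constraint 1 (U != Y) on D(U)={3,4,7,8} D(Y)={3,4,5,7}: no change
Constraint 2 (U < Y) on D(U)={3,4,7,8} D(Y)={3,4,5,7}: U {3,4,7,8}->{3,4}; Y {3,4,5,7}->{4,5,7}
Constraint 3 (W != U) on D(W)={3,4,5,6} D(U)={3,4}: no change
So after constraint 3: D(Y) = {4,5,7}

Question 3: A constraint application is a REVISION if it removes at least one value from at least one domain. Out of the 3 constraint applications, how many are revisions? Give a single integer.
Answer: 1

Derivation:
Constraint 1 (U != Y) on D(U)={3,4,7,8} D(Y)={3,4,5,7}: no change => not a revision
Constraint 2 (U < Y) on D(U)={3,4,7,8} D(Y)={3,4,5,7}: U {3,4,7,8}->{3,4}; Y {3,4,5,7}->{4,5,7} => REVISION
Constraint 3 (W != U) on D(W)={3,4,5,6} D(U)={3,4}: no change => not a revision
Total revisions = 1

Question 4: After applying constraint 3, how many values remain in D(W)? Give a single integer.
Answer: 4

Derivation:
Constraint 1 (U != Y) on D(U)={3,4,7,8} D(Y)={3,4,5,7}: no change
Constraint 2 (U < Y) on D(U)={3,4,7,8} D(Y)={3,4,5,7}: U {3,4,7,8}->{3,4}; Y {3,4,5,7}->{4,5,7}
Constraint 3 (W != U) on D(W)={3,4,5,6} D(U)={3,4}: no change
So after constraint 3: D(W)={3,4,5,6}, size = 4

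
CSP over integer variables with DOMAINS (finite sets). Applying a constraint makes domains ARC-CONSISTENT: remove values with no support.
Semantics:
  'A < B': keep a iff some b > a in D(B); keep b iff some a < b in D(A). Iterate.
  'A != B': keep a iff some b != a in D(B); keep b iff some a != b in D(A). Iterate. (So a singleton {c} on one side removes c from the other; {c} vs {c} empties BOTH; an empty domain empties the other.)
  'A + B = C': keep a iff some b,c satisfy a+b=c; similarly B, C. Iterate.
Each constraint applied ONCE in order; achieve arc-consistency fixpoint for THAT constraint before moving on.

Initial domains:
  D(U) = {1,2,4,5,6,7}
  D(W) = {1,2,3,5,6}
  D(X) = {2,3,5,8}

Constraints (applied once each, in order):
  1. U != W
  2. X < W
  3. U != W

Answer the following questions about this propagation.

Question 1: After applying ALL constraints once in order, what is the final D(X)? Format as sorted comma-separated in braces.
Constraint 1 (U != W) on D(U)={1,2,4,5,6,7} D(W)={1,2,3,5,6}: no change
Constraint 2 (X < W) on D(X)={2,3,5,8} D(W)={1,2,3,5,6}: X {2,3,5,8}->{2,3,5}; W {1,2,3,5,6}->{3,5,6}
Constraint 3 (U != W) on D(U)={1,2,4,5,6,7} D(W)={3,5,6}: no change
So after all 3 constraints: D(X) = {2,3,5}

Answer: {2,3,5}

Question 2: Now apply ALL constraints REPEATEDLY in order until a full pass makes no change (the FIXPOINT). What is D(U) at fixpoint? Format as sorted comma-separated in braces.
pass 0 (initial): D(U)={1,2,4,5,6,7}
pass 1: W {1,2,3,5,6}->{3,5,6}; X {2,3,5,8}->{2,3,5}
pass 2: no change
Fixpoint after 2 passes: D(U) = {1,2,4,5,6,7}

Answer: {1,2,4,5,6,7}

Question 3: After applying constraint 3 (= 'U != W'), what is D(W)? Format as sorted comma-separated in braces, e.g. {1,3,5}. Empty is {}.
Answer: {3,5,6}

Derivation:
Constraint 1 (U != W) on D(U)={1,2,4,5,6,7} D(W)={1,2,3,5,6}: no change
Constraint 2 (X < W) on D(X)={2,3,5,8} D(W)={1,2,3,5,6}: X {2,3,5,8}->{2,3,5}; W {1,2,3,5,6}->{3,5,6}
Constraint 3 (U != W) on D(U)={1,2,4,5,6,7} D(W)={3,5,6}: no change
So after constraint 3: D(W) = {3,5,6}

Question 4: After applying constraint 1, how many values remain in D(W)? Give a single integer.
Answer: 5

Derivation:
Constraint 1 (U != W) on D(U)={1,2,4,5,6,7} D(W)={1,2,3,5,6}: no change
So after constraint 1: D(W)={1,2,3,5,6}, size = 5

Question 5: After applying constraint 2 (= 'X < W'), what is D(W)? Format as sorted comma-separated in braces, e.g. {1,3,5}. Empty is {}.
Answer: {3,5,6}

Derivation:
Constraint 1 (U != W) on D(U)={1,2,4,5,6,7} D(W)={1,2,3,5,6}: no change
Constraint 2 (X < W) on D(X)={2,3,5,8} D(W)={1,2,3,5,6}: X {2,3,5,8}->{2,3,5}; W {1,2,3,5,6}->{3,5,6}
So after constraint 2: D(W) = {3,5,6}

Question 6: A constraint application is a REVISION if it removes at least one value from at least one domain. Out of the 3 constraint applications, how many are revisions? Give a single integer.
Answer: 1

Derivation:
Constraint 1 (U != W) on D(U)={1,2,4,5,6,7} D(W)={1,2,3,5,6}: no change => not a revision
Constraint 2 (X < W) on D(X)={2,3,5,8} D(W)={1,2,3,5,6}: X {2,3,5,8}->{2,3,5}; W {1,2,3,5,6}->{3,5,6} => REVISION
Constraint 3 (U != W) on D(U)={1,2,4,5,6,7} D(W)={3,5,6}: no change => not a revision
Total revisions = 1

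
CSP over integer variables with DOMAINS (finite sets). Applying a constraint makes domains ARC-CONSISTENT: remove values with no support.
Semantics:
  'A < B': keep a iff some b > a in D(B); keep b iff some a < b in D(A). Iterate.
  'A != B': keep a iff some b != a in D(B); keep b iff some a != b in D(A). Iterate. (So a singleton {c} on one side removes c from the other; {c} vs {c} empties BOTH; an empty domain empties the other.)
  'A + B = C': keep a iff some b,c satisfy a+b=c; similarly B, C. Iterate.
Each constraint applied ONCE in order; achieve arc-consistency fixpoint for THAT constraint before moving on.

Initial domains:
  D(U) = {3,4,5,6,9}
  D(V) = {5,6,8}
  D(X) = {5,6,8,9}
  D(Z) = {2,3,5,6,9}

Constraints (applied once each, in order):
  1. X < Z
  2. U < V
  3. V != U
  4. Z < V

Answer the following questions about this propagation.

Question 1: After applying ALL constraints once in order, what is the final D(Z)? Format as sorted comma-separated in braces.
Constraint 1 (X < Z) on D(X)={5,6,8,9} D(Z)={2,3,5,6,9}: X {5,6,8,9}->{5,6,8}; Z {2,3,5,6,9}->{6,9}
Constraint 2 (U < V) on D(U)={3,4,5,6,9} D(V)={5,6,8}: U {3,4,5,6,9}->{3,4,5,6}
Constraint 3 (V != U) on D(V)={5,6,8} D(U)={3,4,5,6}: no change
Constraint 4 (Z < V) on D(Z)={6,9} D(V)={5,6,8}: Z {6,9}->{6}; V {5,6,8}->{8}
So after all 4 constraints: D(Z) = {6}

Answer: {6}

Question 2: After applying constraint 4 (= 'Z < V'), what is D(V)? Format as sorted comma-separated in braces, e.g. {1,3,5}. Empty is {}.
Answer: {8}

Derivation:
Constraint 1 (X < Z) on D(X)={5,6,8,9} D(Z)={2,3,5,6,9}: X {5,6,8,9}->{5,6,8}; Z {2,3,5,6,9}->{6,9}
Constraint 2 (U < V) on D(U)={3,4,5,6,9} D(V)={5,6,8}: U {3,4,5,6,9}->{3,4,5,6}
Constraint 3 (V != U) on D(V)={5,6,8} D(U)={3,4,5,6}: no change
Constraint 4 (Z < V) on D(Z)={6,9} D(V)={5,6,8}: Z {6,9}->{6}; V {5,6,8}->{8}
So after constraint 4: D(V) = {8}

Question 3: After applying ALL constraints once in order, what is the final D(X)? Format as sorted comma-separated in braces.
Answer: {5,6,8}

Derivation:
Constraint 1 (X < Z) on D(X)={5,6,8,9} D(Z)={2,3,5,6,9}: X {5,6,8,9}->{5,6,8}; Z {2,3,5,6,9}->{6,9}
Constraint 2 (U < V) on D(U)={3,4,5,6,9} D(V)={5,6,8}: U {3,4,5,6,9}->{3,4,5,6}
Constraint 3 (V != U) on D(V)={5,6,8} D(U)={3,4,5,6}: no change
Constraint 4 (Z < V) on D(Z)={6,9} D(V)={5,6,8}: Z {6,9}->{6}; V {5,6,8}->{8}
So after all 4 constraints: D(X) = {5,6,8}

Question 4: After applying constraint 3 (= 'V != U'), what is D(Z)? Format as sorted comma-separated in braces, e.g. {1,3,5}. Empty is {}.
Answer: {6,9}

Derivation:
Constraint 1 (X < Z) on D(X)={5,6,8,9} D(Z)={2,3,5,6,9}: X {5,6,8,9}->{5,6,8}; Z {2,3,5,6,9}->{6,9}
Constraint 2 (U < V) on D(U)={3,4,5,6,9} D(V)={5,6,8}: U {3,4,5,6,9}->{3,4,5,6}
Constraint 3 (V != U) on D(V)={5,6,8} D(U)={3,4,5,6}: no change
So after constraint 3: D(Z) = {6,9}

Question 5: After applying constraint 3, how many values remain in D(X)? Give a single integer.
Answer: 3

Derivation:
Constraint 1 (X < Z) on D(X)={5,6,8,9} D(Z)={2,3,5,6,9}: X {5,6,8,9}->{5,6,8}; Z {2,3,5,6,9}->{6,9}
Constraint 2 (U < V) on D(U)={3,4,5,6,9} D(V)={5,6,8}: U {3,4,5,6,9}->{3,4,5,6}
Constraint 3 (V != U) on D(V)={5,6,8} D(U)={3,4,5,6}: no change
So after constraint 3: D(X)={5,6,8}, size = 3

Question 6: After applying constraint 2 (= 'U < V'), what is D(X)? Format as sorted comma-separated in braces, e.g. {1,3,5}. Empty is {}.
Constraint 1 (X < Z) on D(X)={5,6,8,9} D(Z)={2,3,5,6,9}: X {5,6,8,9}->{5,6,8}; Z {2,3,5,6,9}->{6,9}
Constraint 2 (U < V) on D(U)={3,4,5,6,9} D(V)={5,6,8}: U {3,4,5,6,9}->{3,4,5,6}
So after constraint 2: D(X) = {5,6,8}

Answer: {5,6,8}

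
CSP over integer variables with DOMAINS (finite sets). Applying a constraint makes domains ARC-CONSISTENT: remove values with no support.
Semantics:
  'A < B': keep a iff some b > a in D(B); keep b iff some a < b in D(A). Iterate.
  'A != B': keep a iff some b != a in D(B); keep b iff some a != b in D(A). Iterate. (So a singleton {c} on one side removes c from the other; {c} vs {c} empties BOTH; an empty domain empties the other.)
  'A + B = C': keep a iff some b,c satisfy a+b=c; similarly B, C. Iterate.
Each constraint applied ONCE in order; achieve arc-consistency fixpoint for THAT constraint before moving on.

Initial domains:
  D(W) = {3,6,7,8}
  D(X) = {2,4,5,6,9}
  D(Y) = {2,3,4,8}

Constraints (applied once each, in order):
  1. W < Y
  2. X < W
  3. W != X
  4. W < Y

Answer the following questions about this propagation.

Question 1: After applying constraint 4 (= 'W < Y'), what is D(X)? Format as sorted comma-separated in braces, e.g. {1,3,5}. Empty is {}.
Constraint 1 (W < Y) on D(W)={3,6,7,8} D(Y)={2,3,4,8}: W {3,6,7,8}->{3,6,7}; Y {2,3,4,8}->{4,8}
Constraint 2 (X < W) on D(X)={2,4,5,6,9} D(W)={3,6,7}: X {2,4,5,6,9}->{2,4,5,6}
Constraint 3 (W != X) on D(W)={3,6,7} D(X)={2,4,5,6}: no change
Constraint 4 (W < Y) on D(W)={3,6,7} D(Y)={4,8}: no change
So after constraint 4: D(X) = {2,4,5,6}

Answer: {2,4,5,6}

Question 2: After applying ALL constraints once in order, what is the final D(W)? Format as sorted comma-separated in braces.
Constraint 1 (W < Y) on D(W)={3,6,7,8} D(Y)={2,3,4,8}: W {3,6,7,8}->{3,6,7}; Y {2,3,4,8}->{4,8}
Constraint 2 (X < W) on D(X)={2,4,5,6,9} D(W)={3,6,7}: X {2,4,5,6,9}->{2,4,5,6}
Constraint 3 (W != X) on D(W)={3,6,7} D(X)={2,4,5,6}: no change
Constraint 4 (W < Y) on D(W)={3,6,7} D(Y)={4,8}: no change
So after all 4 constraints: D(W) = {3,6,7}

Answer: {3,6,7}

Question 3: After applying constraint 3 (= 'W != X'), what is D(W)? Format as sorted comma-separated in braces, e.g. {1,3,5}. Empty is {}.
Constraint 1 (W < Y) on D(W)={3,6,7,8} D(Y)={2,3,4,8}: W {3,6,7,8}->{3,6,7}; Y {2,3,4,8}->{4,8}
Constraint 2 (X < W) on D(X)={2,4,5,6,9} D(W)={3,6,7}: X {2,4,5,6,9}->{2,4,5,6}
Constraint 3 (W != X) on D(W)={3,6,7} D(X)={2,4,5,6}: no change
So after constraint 3: D(W) = {3,6,7}

Answer: {3,6,7}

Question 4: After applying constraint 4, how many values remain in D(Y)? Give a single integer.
Answer: 2

Derivation:
Constraint 1 (W < Y) on D(W)={3,6,7,8} D(Y)={2,3,4,8}: W {3,6,7,8}->{3,6,7}; Y {2,3,4,8}->{4,8}
Constraint 2 (X < W) on D(X)={2,4,5,6,9} D(W)={3,6,7}: X {2,4,5,6,9}->{2,4,5,6}
Constraint 3 (W != X) on D(W)={3,6,7} D(X)={2,4,5,6}: no change
Constraint 4 (W < Y) on D(W)={3,6,7} D(Y)={4,8}: no change
So after constraint 4: D(Y)={4,8}, size = 2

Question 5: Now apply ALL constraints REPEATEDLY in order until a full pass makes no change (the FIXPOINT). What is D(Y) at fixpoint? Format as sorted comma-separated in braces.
pass 0 (initial): D(Y)={2,3,4,8}
pass 1: W {3,6,7,8}->{3,6,7}; X {2,4,5,6,9}->{2,4,5,6}; Y {2,3,4,8}->{4,8}
pass 2: no change
Fixpoint after 2 passes: D(Y) = {4,8}

Answer: {4,8}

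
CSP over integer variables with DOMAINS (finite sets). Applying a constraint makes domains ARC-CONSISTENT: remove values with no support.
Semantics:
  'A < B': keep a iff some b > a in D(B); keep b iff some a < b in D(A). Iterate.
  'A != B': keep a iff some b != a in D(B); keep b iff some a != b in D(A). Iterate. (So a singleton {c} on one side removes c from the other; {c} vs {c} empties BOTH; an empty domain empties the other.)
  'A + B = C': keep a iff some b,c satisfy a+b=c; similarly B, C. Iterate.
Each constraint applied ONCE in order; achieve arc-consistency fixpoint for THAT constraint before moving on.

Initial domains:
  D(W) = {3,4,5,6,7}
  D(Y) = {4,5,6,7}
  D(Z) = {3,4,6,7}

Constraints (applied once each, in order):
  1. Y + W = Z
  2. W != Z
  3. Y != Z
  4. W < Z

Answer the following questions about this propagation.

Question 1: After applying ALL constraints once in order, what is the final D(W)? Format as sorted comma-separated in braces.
Constraint 1 (Y + W = Z) on D(Y)={4,5,6,7} D(W)={3,4,5,6,7} D(Z)={3,4,6,7}: Y {4,5,6,7}->{4}; W {3,4,5,6,7}->{3}; Z {3,4,6,7}->{7}
Constraint 2 (W != Z) on D(W)={3} D(Z)={7}: no change
Constraint 3 (Y != Z) on D(Y)={4} D(Z)={7}: no change
Constraint 4 (W < Z) on D(W)={3} D(Z)={7}: no change
So after all 4 constraints: D(W) = {3}

Answer: {3}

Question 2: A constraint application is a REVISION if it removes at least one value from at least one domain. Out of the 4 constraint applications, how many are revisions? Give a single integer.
Answer: 1

Derivation:
Constraint 1 (Y + W = Z) on D(Y)={4,5,6,7} D(W)={3,4,5,6,7} D(Z)={3,4,6,7}: Y {4,5,6,7}->{4}; W {3,4,5,6,7}->{3}; Z {3,4,6,7}->{7} => REVISION
Constraint 2 (W != Z) on D(W)={3} D(Z)={7}: no change => not a revision
Constraint 3 (Y != Z) on D(Y)={4} D(Z)={7}: no change => not a revision
Constraint 4 (W < Z) on D(W)={3} D(Z)={7}: no change => not a revision
Total revisions = 1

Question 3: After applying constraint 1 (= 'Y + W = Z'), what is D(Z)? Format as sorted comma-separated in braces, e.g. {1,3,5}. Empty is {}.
Constraint 1 (Y + W = Z) on D(Y)={4,5,6,7} D(W)={3,4,5,6,7} D(Z)={3,4,6,7}: Y {4,5,6,7}->{4}; W {3,4,5,6,7}->{3}; Z {3,4,6,7}->{7}
So after constraint 1: D(Z) = {7}

Answer: {7}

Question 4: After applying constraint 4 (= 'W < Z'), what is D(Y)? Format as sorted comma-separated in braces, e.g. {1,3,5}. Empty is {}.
Constraint 1 (Y + W = Z) on D(Y)={4,5,6,7} D(W)={3,4,5,6,7} D(Z)={3,4,6,7}: Y {4,5,6,7}->{4}; W {3,4,5,6,7}->{3}; Z {3,4,6,7}->{7}
Constraint 2 (W != Z) on D(W)={3} D(Z)={7}: no change
Constraint 3 (Y != Z) on D(Y)={4} D(Z)={7}: no change
Constraint 4 (W < Z) on D(W)={3} D(Z)={7}: no change
So after constraint 4: D(Y) = {4}

Answer: {4}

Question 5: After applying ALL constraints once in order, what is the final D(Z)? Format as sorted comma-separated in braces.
Answer: {7}

Derivation:
Constraint 1 (Y + W = Z) on D(Y)={4,5,6,7} D(W)={3,4,5,6,7} D(Z)={3,4,6,7}: Y {4,5,6,7}->{4}; W {3,4,5,6,7}->{3}; Z {3,4,6,7}->{7}
Constraint 2 (W != Z) on D(W)={3} D(Z)={7}: no change
Constraint 3 (Y != Z) on D(Y)={4} D(Z)={7}: no change
Constraint 4 (W < Z) on D(W)={3} D(Z)={7}: no change
So after all 4 constraints: D(Z) = {7}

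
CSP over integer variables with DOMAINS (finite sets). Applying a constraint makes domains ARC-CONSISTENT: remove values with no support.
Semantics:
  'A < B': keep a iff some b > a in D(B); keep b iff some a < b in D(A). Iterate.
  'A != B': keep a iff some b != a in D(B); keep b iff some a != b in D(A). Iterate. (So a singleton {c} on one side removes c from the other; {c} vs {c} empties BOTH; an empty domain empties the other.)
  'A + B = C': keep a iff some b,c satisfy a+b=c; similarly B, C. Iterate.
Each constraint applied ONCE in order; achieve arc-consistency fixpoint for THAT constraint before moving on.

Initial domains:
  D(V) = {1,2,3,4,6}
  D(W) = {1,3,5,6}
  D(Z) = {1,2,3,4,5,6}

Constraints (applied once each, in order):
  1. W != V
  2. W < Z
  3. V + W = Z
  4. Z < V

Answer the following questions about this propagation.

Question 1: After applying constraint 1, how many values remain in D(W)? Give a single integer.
Constraint 1 (W != V) on D(W)={1,3,5,6} D(V)={1,2,3,4,6}: no change
So after constraint 1: D(W)={1,3,5,6}, size = 4

Answer: 4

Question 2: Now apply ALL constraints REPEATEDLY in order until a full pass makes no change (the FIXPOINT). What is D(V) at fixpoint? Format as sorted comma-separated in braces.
Answer: {}

Derivation:
pass 0 (initial): D(V)={1,2,3,4,6}
pass 1: V {1,2,3,4,6}->{3,4}; W {1,3,5,6}->{1,3,5}; Z {1,2,3,4,5,6}->{2,3}
pass 2: V {3,4}->{}; W {1,3,5}->{}; Z {2,3}->{}
pass 3: no change
Fixpoint after 3 passes: D(V) = {}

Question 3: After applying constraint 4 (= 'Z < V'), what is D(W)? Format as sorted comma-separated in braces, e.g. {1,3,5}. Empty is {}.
Answer: {1,3,5}

Derivation:
Constraint 1 (W != V) on D(W)={1,3,5,6} D(V)={1,2,3,4,6}: no change
Constraint 2 (W < Z) on D(W)={1,3,5,6} D(Z)={1,2,3,4,5,6}: W {1,3,5,6}->{1,3,5}; Z {1,2,3,4,5,6}->{2,3,4,5,6}
Constraint 3 (V + W = Z) on D(V)={1,2,3,4,6} D(W)={1,3,5} D(Z)={2,3,4,5,6}: V {1,2,3,4,6}->{1,2,3,4}
Constraint 4 (Z < V) on D(Z)={2,3,4,5,6} D(V)={1,2,3,4}: Z {2,3,4,5,6}->{2,3}; V {1,2,3,4}->{3,4}
So after constraint 4: D(W) = {1,3,5}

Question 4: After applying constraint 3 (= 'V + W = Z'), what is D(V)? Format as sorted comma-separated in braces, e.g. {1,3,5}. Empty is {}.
Constraint 1 (W != V) on D(W)={1,3,5,6} D(V)={1,2,3,4,6}: no change
Constraint 2 (W < Z) on D(W)={1,3,5,6} D(Z)={1,2,3,4,5,6}: W {1,3,5,6}->{1,3,5}; Z {1,2,3,4,5,6}->{2,3,4,5,6}
Constraint 3 (V + W = Z) on D(V)={1,2,3,4,6} D(W)={1,3,5} D(Z)={2,3,4,5,6}: V {1,2,3,4,6}->{1,2,3,4}
So after constraint 3: D(V) = {1,2,3,4}

Answer: {1,2,3,4}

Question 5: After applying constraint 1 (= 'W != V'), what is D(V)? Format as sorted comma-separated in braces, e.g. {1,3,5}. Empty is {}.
Answer: {1,2,3,4,6}

Derivation:
Constraint 1 (W != V) on D(W)={1,3,5,6} D(V)={1,2,3,4,6}: no change
So after constraint 1: D(V) = {1,2,3,4,6}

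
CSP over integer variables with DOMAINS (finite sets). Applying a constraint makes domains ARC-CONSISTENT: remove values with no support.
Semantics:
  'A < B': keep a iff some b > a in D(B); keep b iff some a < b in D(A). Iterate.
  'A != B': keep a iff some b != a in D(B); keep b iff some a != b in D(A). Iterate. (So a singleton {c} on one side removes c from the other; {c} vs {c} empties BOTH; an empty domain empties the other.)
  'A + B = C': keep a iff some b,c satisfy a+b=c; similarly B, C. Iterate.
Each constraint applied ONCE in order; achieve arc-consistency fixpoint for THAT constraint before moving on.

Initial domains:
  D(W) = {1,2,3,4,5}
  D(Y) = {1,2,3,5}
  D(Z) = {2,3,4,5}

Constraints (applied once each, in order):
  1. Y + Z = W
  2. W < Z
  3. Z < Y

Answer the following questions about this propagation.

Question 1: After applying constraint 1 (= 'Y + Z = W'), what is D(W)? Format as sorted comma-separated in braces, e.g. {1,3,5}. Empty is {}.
Answer: {3,4,5}

Derivation:
Constraint 1 (Y + Z = W) on D(Y)={1,2,3,5} D(Z)={2,3,4,5} D(W)={1,2,3,4,5}: Y {1,2,3,5}->{1,2,3}; Z {2,3,4,5}->{2,3,4}; W {1,2,3,4,5}->{3,4,5}
So after constraint 1: D(W) = {3,4,5}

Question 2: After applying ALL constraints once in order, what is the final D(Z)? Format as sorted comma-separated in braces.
Answer: {}

Derivation:
Constraint 1 (Y + Z = W) on D(Y)={1,2,3,5} D(Z)={2,3,4,5} D(W)={1,2,3,4,5}: Y {1,2,3,5}->{1,2,3}; Z {2,3,4,5}->{2,3,4}; W {1,2,3,4,5}->{3,4,5}
Constraint 2 (W < Z) on D(W)={3,4,5} D(Z)={2,3,4}: W {3,4,5}->{3}; Z {2,3,4}->{4}
Constraint 3 (Z < Y) on D(Z)={4} D(Y)={1,2,3}: Z {4}->{}; Y {1,2,3}->{}
So after all 3 constraints: D(Z) = {}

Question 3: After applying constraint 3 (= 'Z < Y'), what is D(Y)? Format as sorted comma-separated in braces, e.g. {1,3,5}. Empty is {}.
Constraint 1 (Y + Z = W) on D(Y)={1,2,3,5} D(Z)={2,3,4,5} D(W)={1,2,3,4,5}: Y {1,2,3,5}->{1,2,3}; Z {2,3,4,5}->{2,3,4}; W {1,2,3,4,5}->{3,4,5}
Constraint 2 (W < Z) on D(W)={3,4,5} D(Z)={2,3,4}: W {3,4,5}->{3}; Z {2,3,4}->{4}
Constraint 3 (Z < Y) on D(Z)={4} D(Y)={1,2,3}: Z {4}->{}; Y {1,2,3}->{}
So after constraint 3: D(Y) = {}

Answer: {}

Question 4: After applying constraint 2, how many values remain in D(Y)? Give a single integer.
Answer: 3

Derivation:
Constraint 1 (Y + Z = W) on D(Y)={1,2,3,5} D(Z)={2,3,4,5} D(W)={1,2,3,4,5}: Y {1,2,3,5}->{1,2,3}; Z {2,3,4,5}->{2,3,4}; W {1,2,3,4,5}->{3,4,5}
Constraint 2 (W < Z) on D(W)={3,4,5} D(Z)={2,3,4}: W {3,4,5}->{3}; Z {2,3,4}->{4}
So after constraint 2: D(Y)={1,2,3}, size = 3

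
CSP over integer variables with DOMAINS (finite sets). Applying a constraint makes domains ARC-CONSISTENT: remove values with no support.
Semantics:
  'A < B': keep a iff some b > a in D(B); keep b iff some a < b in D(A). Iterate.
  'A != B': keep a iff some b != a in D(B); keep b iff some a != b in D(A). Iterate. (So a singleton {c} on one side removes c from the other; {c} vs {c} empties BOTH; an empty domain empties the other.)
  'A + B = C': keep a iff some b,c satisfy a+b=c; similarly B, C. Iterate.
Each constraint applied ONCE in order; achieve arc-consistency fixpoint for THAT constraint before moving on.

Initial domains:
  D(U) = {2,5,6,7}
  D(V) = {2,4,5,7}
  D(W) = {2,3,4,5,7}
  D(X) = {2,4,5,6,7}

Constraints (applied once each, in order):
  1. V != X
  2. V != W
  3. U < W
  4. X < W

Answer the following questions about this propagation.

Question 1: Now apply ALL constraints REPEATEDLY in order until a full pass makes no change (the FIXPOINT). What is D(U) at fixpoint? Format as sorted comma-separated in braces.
Answer: {2,5,6}

Derivation:
pass 0 (initial): D(U)={2,5,6,7}
pass 1: U {2,5,6,7}->{2,5,6}; W {2,3,4,5,7}->{3,4,5,7}; X {2,4,5,6,7}->{2,4,5,6}
pass 2: no change
Fixpoint after 2 passes: D(U) = {2,5,6}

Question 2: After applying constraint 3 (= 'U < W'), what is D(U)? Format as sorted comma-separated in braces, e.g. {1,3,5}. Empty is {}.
Constraint 1 (V != X) on D(V)={2,4,5,7} D(X)={2,4,5,6,7}: no change
Constraint 2 (V != W) on D(V)={2,4,5,7} D(W)={2,3,4,5,7}: no change
Constraint 3 (U < W) on D(U)={2,5,6,7} D(W)={2,3,4,5,7}: U {2,5,6,7}->{2,5,6}; W {2,3,4,5,7}->{3,4,5,7}
So after constraint 3: D(U) = {2,5,6}

Answer: {2,5,6}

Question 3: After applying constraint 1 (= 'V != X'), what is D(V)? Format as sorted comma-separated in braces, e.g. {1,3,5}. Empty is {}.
Answer: {2,4,5,7}

Derivation:
Constraint 1 (V != X) on D(V)={2,4,5,7} D(X)={2,4,5,6,7}: no change
So after constraint 1: D(V) = {2,4,5,7}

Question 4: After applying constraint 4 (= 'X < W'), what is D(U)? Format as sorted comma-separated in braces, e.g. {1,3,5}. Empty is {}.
Constraint 1 (V != X) on D(V)={2,4,5,7} D(X)={2,4,5,6,7}: no change
Constraint 2 (V != W) on D(V)={2,4,5,7} D(W)={2,3,4,5,7}: no change
Constraint 3 (U < W) on D(U)={2,5,6,7} D(W)={2,3,4,5,7}: U {2,5,6,7}->{2,5,6}; W {2,3,4,5,7}->{3,4,5,7}
Constraint 4 (X < W) on D(X)={2,4,5,6,7} D(W)={3,4,5,7}: X {2,4,5,6,7}->{2,4,5,6}
So after constraint 4: D(U) = {2,5,6}

Answer: {2,5,6}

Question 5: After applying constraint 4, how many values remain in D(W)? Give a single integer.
Constraint 1 (V != X) on D(V)={2,4,5,7} D(X)={2,4,5,6,7}: no change
Constraint 2 (V != W) on D(V)={2,4,5,7} D(W)={2,3,4,5,7}: no change
Constraint 3 (U < W) on D(U)={2,5,6,7} D(W)={2,3,4,5,7}: U {2,5,6,7}->{2,5,6}; W {2,3,4,5,7}->{3,4,5,7}
Constraint 4 (X < W) on D(X)={2,4,5,6,7} D(W)={3,4,5,7}: X {2,4,5,6,7}->{2,4,5,6}
So after constraint 4: D(W)={3,4,5,7}, size = 4

Answer: 4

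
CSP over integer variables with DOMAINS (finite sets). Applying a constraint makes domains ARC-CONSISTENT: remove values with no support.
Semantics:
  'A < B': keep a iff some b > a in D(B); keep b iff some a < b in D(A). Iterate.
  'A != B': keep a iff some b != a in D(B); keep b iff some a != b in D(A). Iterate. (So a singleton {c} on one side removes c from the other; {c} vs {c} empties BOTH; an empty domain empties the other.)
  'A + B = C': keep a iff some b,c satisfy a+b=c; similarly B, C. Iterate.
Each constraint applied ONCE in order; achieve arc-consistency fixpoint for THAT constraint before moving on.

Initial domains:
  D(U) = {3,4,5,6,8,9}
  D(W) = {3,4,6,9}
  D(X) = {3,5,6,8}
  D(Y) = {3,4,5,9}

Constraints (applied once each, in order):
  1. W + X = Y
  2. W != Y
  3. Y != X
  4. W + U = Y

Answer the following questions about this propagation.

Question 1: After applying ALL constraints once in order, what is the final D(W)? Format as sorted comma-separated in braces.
Constraint 1 (W + X = Y) on D(W)={3,4,6,9} D(X)={3,5,6,8} D(Y)={3,4,5,9}: W {3,4,6,9}->{3,4,6}; X {3,5,6,8}->{3,5,6}; Y {3,4,5,9}->{9}
Constraint 2 (W != Y) on D(W)={3,4,6} D(Y)={9}: no change
Constraint 3 (Y != X) on D(Y)={9} D(X)={3,5,6}: no change
Constraint 4 (W + U = Y) on D(W)={3,4,6} D(U)={3,4,5,6,8,9} D(Y)={9}: U {3,4,5,6,8,9}->{3,5,6}
So after all 4 constraints: D(W) = {3,4,6}

Answer: {3,4,6}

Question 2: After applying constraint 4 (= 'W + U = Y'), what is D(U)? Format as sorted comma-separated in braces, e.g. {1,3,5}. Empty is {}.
Constraint 1 (W + X = Y) on D(W)={3,4,6,9} D(X)={3,5,6,8} D(Y)={3,4,5,9}: W {3,4,6,9}->{3,4,6}; X {3,5,6,8}->{3,5,6}; Y {3,4,5,9}->{9}
Constraint 2 (W != Y) on D(W)={3,4,6} D(Y)={9}: no change
Constraint 3 (Y != X) on D(Y)={9} D(X)={3,5,6}: no change
Constraint 4 (W + U = Y) on D(W)={3,4,6} D(U)={3,4,5,6,8,9} D(Y)={9}: U {3,4,5,6,8,9}->{3,5,6}
So after constraint 4: D(U) = {3,5,6}

Answer: {3,5,6}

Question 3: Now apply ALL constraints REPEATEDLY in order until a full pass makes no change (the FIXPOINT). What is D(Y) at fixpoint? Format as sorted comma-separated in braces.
Answer: {9}

Derivation:
pass 0 (initial): D(Y)={3,4,5,9}
pass 1: U {3,4,5,6,8,9}->{3,5,6}; W {3,4,6,9}->{3,4,6}; X {3,5,6,8}->{3,5,6}; Y {3,4,5,9}->{9}
pass 2: no change
Fixpoint after 2 passes: D(Y) = {9}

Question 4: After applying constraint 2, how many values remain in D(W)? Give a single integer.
Answer: 3

Derivation:
Constraint 1 (W + X = Y) on D(W)={3,4,6,9} D(X)={3,5,6,8} D(Y)={3,4,5,9}: W {3,4,6,9}->{3,4,6}; X {3,5,6,8}->{3,5,6}; Y {3,4,5,9}->{9}
Constraint 2 (W != Y) on D(W)={3,4,6} D(Y)={9}: no change
So after constraint 2: D(W)={3,4,6}, size = 3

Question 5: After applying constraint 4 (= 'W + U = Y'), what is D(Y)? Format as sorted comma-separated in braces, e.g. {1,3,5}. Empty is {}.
Constraint 1 (W + X = Y) on D(W)={3,4,6,9} D(X)={3,5,6,8} D(Y)={3,4,5,9}: W {3,4,6,9}->{3,4,6}; X {3,5,6,8}->{3,5,6}; Y {3,4,5,9}->{9}
Constraint 2 (W != Y) on D(W)={3,4,6} D(Y)={9}: no change
Constraint 3 (Y != X) on D(Y)={9} D(X)={3,5,6}: no change
Constraint 4 (W + U = Y) on D(W)={3,4,6} D(U)={3,4,5,6,8,9} D(Y)={9}: U {3,4,5,6,8,9}->{3,5,6}
So after constraint 4: D(Y) = {9}

Answer: {9}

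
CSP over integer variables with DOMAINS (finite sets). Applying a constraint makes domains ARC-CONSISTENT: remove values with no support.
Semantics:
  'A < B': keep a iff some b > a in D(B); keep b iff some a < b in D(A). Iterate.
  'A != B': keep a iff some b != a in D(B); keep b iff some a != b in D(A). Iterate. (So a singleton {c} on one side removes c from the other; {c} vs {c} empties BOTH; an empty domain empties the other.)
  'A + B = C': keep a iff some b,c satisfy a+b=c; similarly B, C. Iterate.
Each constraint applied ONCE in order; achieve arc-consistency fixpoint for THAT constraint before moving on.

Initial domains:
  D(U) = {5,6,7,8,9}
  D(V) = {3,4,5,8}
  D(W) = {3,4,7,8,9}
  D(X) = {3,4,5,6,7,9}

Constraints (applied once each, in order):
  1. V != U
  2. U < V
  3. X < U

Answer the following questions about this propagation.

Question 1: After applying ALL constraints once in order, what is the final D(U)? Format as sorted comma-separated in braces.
Constraint 1 (V != U) on D(V)={3,4,5,8} D(U)={5,6,7,8,9}: no change
Constraint 2 (U < V) on D(U)={5,6,7,8,9} D(V)={3,4,5,8}: U {5,6,7,8,9}->{5,6,7}; V {3,4,5,8}->{8}
Constraint 3 (X < U) on D(X)={3,4,5,6,7,9} D(U)={5,6,7}: X {3,4,5,6,7,9}->{3,4,5,6}
So after all 3 constraints: D(U) = {5,6,7}

Answer: {5,6,7}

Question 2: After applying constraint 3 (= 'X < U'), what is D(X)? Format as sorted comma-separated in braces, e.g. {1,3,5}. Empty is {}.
Constraint 1 (V != U) on D(V)={3,4,5,8} D(U)={5,6,7,8,9}: no change
Constraint 2 (U < V) on D(U)={5,6,7,8,9} D(V)={3,4,5,8}: U {5,6,7,8,9}->{5,6,7}; V {3,4,5,8}->{8}
Constraint 3 (X < U) on D(X)={3,4,5,6,7,9} D(U)={5,6,7}: X {3,4,5,6,7,9}->{3,4,5,6}
So after constraint 3: D(X) = {3,4,5,6}

Answer: {3,4,5,6}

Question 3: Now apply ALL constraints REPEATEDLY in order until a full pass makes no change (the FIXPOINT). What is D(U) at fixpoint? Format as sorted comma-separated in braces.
pass 0 (initial): D(U)={5,6,7,8,9}
pass 1: U {5,6,7,8,9}->{5,6,7}; V {3,4,5,8}->{8}; X {3,4,5,6,7,9}->{3,4,5,6}
pass 2: no change
Fixpoint after 2 passes: D(U) = {5,6,7}

Answer: {5,6,7}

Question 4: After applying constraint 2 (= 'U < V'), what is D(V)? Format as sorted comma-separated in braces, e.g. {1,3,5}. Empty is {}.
Constraint 1 (V != U) on D(V)={3,4,5,8} D(U)={5,6,7,8,9}: no change
Constraint 2 (U < V) on D(U)={5,6,7,8,9} D(V)={3,4,5,8}: U {5,6,7,8,9}->{5,6,7}; V {3,4,5,8}->{8}
So after constraint 2: D(V) = {8}

Answer: {8}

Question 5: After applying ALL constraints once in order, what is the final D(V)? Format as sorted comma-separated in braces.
Constraint 1 (V != U) on D(V)={3,4,5,8} D(U)={5,6,7,8,9}: no change
Constraint 2 (U < V) on D(U)={5,6,7,8,9} D(V)={3,4,5,8}: U {5,6,7,8,9}->{5,6,7}; V {3,4,5,8}->{8}
Constraint 3 (X < U) on D(X)={3,4,5,6,7,9} D(U)={5,6,7}: X {3,4,5,6,7,9}->{3,4,5,6}
So after all 3 constraints: D(V) = {8}

Answer: {8}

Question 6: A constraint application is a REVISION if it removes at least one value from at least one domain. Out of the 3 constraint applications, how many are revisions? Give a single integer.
Constraint 1 (V != U) on D(V)={3,4,5,8} D(U)={5,6,7,8,9}: no change => not a revision
Constraint 2 (U < V) on D(U)={5,6,7,8,9} D(V)={3,4,5,8}: U {5,6,7,8,9}->{5,6,7}; V {3,4,5,8}->{8} => REVISION
Constraint 3 (X < U) on D(X)={3,4,5,6,7,9} D(U)={5,6,7}: X {3,4,5,6,7,9}->{3,4,5,6} => REVISION
Total revisions = 2

Answer: 2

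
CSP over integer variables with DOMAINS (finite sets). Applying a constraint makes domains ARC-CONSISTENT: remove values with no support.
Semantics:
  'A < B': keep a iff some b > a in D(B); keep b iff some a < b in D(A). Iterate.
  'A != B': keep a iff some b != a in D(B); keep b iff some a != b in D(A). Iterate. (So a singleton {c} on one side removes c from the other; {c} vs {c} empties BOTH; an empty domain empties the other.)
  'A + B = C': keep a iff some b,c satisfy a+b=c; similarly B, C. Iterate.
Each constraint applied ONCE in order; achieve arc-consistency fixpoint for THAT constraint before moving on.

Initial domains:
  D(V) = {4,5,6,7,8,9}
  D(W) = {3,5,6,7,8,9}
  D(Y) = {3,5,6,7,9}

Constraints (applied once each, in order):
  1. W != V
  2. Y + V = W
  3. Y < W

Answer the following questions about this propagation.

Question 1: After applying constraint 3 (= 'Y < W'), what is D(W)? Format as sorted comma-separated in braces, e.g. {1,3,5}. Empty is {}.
Constraint 1 (W != V) on D(W)={3,5,6,7,8,9} D(V)={4,5,6,7,8,9}: no change
Constraint 2 (Y + V = W) on D(Y)={3,5,6,7,9} D(V)={4,5,6,7,8,9} D(W)={3,5,6,7,8,9}: Y {3,5,6,7,9}->{3,5}; V {4,5,6,7,8,9}->{4,5,6}; W {3,5,6,7,8,9}->{7,8,9}
Constraint 3 (Y < W) on D(Y)={3,5} D(W)={7,8,9}: no change
So after constraint 3: D(W) = {7,8,9}

Answer: {7,8,9}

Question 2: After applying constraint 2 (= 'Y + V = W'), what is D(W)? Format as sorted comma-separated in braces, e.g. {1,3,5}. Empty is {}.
Constraint 1 (W != V) on D(W)={3,5,6,7,8,9} D(V)={4,5,6,7,8,9}: no change
Constraint 2 (Y + V = W) on D(Y)={3,5,6,7,9} D(V)={4,5,6,7,8,9} D(W)={3,5,6,7,8,9}: Y {3,5,6,7,9}->{3,5}; V {4,5,6,7,8,9}->{4,5,6}; W {3,5,6,7,8,9}->{7,8,9}
So after constraint 2: D(W) = {7,8,9}

Answer: {7,8,9}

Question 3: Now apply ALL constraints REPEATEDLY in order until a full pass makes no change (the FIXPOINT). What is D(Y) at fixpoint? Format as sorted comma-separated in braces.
Answer: {3,5}

Derivation:
pass 0 (initial): D(Y)={3,5,6,7,9}
pass 1: V {4,5,6,7,8,9}->{4,5,6}; W {3,5,6,7,8,9}->{7,8,9}; Y {3,5,6,7,9}->{3,5}
pass 2: no change
Fixpoint after 2 passes: D(Y) = {3,5}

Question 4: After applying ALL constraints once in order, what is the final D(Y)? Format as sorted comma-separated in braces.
Constraint 1 (W != V) on D(W)={3,5,6,7,8,9} D(V)={4,5,6,7,8,9}: no change
Constraint 2 (Y + V = W) on D(Y)={3,5,6,7,9} D(V)={4,5,6,7,8,9} D(W)={3,5,6,7,8,9}: Y {3,5,6,7,9}->{3,5}; V {4,5,6,7,8,9}->{4,5,6}; W {3,5,6,7,8,9}->{7,8,9}
Constraint 3 (Y < W) on D(Y)={3,5} D(W)={7,8,9}: no change
So after all 3 constraints: D(Y) = {3,5}

Answer: {3,5}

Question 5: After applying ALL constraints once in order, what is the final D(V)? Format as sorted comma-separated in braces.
Answer: {4,5,6}

Derivation:
Constraint 1 (W != V) on D(W)={3,5,6,7,8,9} D(V)={4,5,6,7,8,9}: no change
Constraint 2 (Y + V = W) on D(Y)={3,5,6,7,9} D(V)={4,5,6,7,8,9} D(W)={3,5,6,7,8,9}: Y {3,5,6,7,9}->{3,5}; V {4,5,6,7,8,9}->{4,5,6}; W {3,5,6,7,8,9}->{7,8,9}
Constraint 3 (Y < W) on D(Y)={3,5} D(W)={7,8,9}: no change
So after all 3 constraints: D(V) = {4,5,6}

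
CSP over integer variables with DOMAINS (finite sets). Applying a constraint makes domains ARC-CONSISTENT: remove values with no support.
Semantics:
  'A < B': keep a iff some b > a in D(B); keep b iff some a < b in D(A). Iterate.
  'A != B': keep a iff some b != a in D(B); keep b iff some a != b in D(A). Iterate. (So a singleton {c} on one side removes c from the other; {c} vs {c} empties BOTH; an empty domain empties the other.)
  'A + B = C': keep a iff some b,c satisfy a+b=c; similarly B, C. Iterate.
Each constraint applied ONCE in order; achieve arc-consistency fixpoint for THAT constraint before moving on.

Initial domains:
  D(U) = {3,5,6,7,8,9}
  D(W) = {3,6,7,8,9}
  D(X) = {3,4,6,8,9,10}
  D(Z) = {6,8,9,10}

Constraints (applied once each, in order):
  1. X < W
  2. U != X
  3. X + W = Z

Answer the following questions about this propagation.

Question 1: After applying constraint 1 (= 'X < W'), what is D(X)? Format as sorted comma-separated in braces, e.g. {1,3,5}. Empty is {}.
Answer: {3,4,6,8}

Derivation:
Constraint 1 (X < W) on D(X)={3,4,6,8,9,10} D(W)={3,6,7,8,9}: X {3,4,6,8,9,10}->{3,4,6,8}; W {3,6,7,8,9}->{6,7,8,9}
So after constraint 1: D(X) = {3,4,6,8}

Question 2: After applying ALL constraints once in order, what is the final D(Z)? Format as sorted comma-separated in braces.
Answer: {9,10}

Derivation:
Constraint 1 (X < W) on D(X)={3,4,6,8,9,10} D(W)={3,6,7,8,9}: X {3,4,6,8,9,10}->{3,4,6,8}; W {3,6,7,8,9}->{6,7,8,9}
Constraint 2 (U != X) on D(U)={3,5,6,7,8,9} D(X)={3,4,6,8}: no change
Constraint 3 (X + W = Z) on D(X)={3,4,6,8} D(W)={6,7,8,9} D(Z)={6,8,9,10}: X {3,4,6,8}->{3,4}; W {6,7,8,9}->{6,7}; Z {6,8,9,10}->{9,10}
So after all 3 constraints: D(Z) = {9,10}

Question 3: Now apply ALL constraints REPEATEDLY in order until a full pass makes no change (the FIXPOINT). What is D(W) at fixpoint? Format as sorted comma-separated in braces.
pass 0 (initial): D(W)={3,6,7,8,9}
pass 1: W {3,6,7,8,9}->{6,7}; X {3,4,6,8,9,10}->{3,4}; Z {6,8,9,10}->{9,10}
pass 2: no change
Fixpoint after 2 passes: D(W) = {6,7}

Answer: {6,7}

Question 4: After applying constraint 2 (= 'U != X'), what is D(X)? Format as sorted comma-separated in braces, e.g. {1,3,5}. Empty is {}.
Constraint 1 (X < W) on D(X)={3,4,6,8,9,10} D(W)={3,6,7,8,9}: X {3,4,6,8,9,10}->{3,4,6,8}; W {3,6,7,8,9}->{6,7,8,9}
Constraint 2 (U != X) on D(U)={3,5,6,7,8,9} D(X)={3,4,6,8}: no change
So after constraint 2: D(X) = {3,4,6,8}

Answer: {3,4,6,8}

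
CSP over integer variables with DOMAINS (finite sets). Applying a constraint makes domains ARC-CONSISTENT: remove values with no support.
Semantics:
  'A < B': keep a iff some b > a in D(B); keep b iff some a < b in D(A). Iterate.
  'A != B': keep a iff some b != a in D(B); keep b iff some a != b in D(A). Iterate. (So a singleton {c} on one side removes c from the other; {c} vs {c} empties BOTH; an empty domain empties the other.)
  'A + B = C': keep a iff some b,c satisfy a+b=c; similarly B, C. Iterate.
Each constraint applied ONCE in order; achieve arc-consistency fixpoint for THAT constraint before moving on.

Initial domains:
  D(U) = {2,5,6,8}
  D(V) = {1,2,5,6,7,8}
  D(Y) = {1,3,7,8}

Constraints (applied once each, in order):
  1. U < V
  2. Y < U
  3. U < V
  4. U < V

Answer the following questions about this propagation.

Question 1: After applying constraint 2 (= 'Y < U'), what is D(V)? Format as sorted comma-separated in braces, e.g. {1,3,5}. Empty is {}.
Constraint 1 (U < V) on D(U)={2,5,6,8} D(V)={1,2,5,6,7,8}: U {2,5,6,8}->{2,5,6}; V {1,2,5,6,7,8}->{5,6,7,8}
Constraint 2 (Y < U) on D(Y)={1,3,7,8} D(U)={2,5,6}: Y {1,3,7,8}->{1,3}
So after constraint 2: D(V) = {5,6,7,8}

Answer: {5,6,7,8}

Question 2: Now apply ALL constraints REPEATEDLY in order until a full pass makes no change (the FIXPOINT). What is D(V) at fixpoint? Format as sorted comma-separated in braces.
Answer: {5,6,7,8}

Derivation:
pass 0 (initial): D(V)={1,2,5,6,7,8}
pass 1: U {2,5,6,8}->{2,5,6}; V {1,2,5,6,7,8}->{5,6,7,8}; Y {1,3,7,8}->{1,3}
pass 2: no change
Fixpoint after 2 passes: D(V) = {5,6,7,8}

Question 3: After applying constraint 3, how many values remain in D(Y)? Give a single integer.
Answer: 2

Derivation:
Constraint 1 (U < V) on D(U)={2,5,6,8} D(V)={1,2,5,6,7,8}: U {2,5,6,8}->{2,5,6}; V {1,2,5,6,7,8}->{5,6,7,8}
Constraint 2 (Y < U) on D(Y)={1,3,7,8} D(U)={2,5,6}: Y {1,3,7,8}->{1,3}
Constraint 3 (U < V) on D(U)={2,5,6} D(V)={5,6,7,8}: no change
So after constraint 3: D(Y)={1,3}, size = 2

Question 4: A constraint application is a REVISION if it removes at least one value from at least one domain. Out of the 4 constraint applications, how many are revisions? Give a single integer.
Constraint 1 (U < V) on D(U)={2,5,6,8} D(V)={1,2,5,6,7,8}: U {2,5,6,8}->{2,5,6}; V {1,2,5,6,7,8}->{5,6,7,8} => REVISION
Constraint 2 (Y < U) on D(Y)={1,3,7,8} D(U)={2,5,6}: Y {1,3,7,8}->{1,3} => REVISION
Constraint 3 (U < V) on D(U)={2,5,6} D(V)={5,6,7,8}: no change => not a revision
Constraint 4 (U < V) on D(U)={2,5,6} D(V)={5,6,7,8}: no change => not a revision
Total revisions = 2

Answer: 2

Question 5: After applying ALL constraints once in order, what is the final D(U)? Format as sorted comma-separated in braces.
Constraint 1 (U < V) on D(U)={2,5,6,8} D(V)={1,2,5,6,7,8}: U {2,5,6,8}->{2,5,6}; V {1,2,5,6,7,8}->{5,6,7,8}
Constraint 2 (Y < U) on D(Y)={1,3,7,8} D(U)={2,5,6}: Y {1,3,7,8}->{1,3}
Constraint 3 (U < V) on D(U)={2,5,6} D(V)={5,6,7,8}: no change
Constraint 4 (U < V) on D(U)={2,5,6} D(V)={5,6,7,8}: no change
So after all 4 constraints: D(U) = {2,5,6}

Answer: {2,5,6}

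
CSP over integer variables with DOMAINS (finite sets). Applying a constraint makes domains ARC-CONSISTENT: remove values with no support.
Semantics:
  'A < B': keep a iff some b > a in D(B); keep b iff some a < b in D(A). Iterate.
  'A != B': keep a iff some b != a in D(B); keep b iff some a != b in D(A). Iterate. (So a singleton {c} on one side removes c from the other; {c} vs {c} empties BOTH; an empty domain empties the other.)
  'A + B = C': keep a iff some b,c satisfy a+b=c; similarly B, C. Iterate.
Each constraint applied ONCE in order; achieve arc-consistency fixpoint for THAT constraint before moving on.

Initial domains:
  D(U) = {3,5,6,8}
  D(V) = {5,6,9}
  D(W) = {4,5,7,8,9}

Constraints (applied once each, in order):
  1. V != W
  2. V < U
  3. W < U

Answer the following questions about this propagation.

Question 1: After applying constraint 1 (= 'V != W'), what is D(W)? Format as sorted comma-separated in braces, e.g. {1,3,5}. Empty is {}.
Answer: {4,5,7,8,9}

Derivation:
Constraint 1 (V != W) on D(V)={5,6,9} D(W)={4,5,7,8,9}: no change
So after constraint 1: D(W) = {4,5,7,8,9}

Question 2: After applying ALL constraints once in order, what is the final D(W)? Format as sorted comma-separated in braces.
Answer: {4,5,7}

Derivation:
Constraint 1 (V != W) on D(V)={5,6,9} D(W)={4,5,7,8,9}: no change
Constraint 2 (V < U) on D(V)={5,6,9} D(U)={3,5,6,8}: V {5,6,9}->{5,6}; U {3,5,6,8}->{6,8}
Constraint 3 (W < U) on D(W)={4,5,7,8,9} D(U)={6,8}: W {4,5,7,8,9}->{4,5,7}
So after all 3 constraints: D(W) = {4,5,7}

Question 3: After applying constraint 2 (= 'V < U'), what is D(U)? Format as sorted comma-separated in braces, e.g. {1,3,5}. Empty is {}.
Answer: {6,8}

Derivation:
Constraint 1 (V != W) on D(V)={5,6,9} D(W)={4,5,7,8,9}: no change
Constraint 2 (V < U) on D(V)={5,6,9} D(U)={3,5,6,8}: V {5,6,9}->{5,6}; U {3,5,6,8}->{6,8}
So after constraint 2: D(U) = {6,8}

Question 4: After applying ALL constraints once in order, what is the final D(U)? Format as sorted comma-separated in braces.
Answer: {6,8}

Derivation:
Constraint 1 (V != W) on D(V)={5,6,9} D(W)={4,5,7,8,9}: no change
Constraint 2 (V < U) on D(V)={5,6,9} D(U)={3,5,6,8}: V {5,6,9}->{5,6}; U {3,5,6,8}->{6,8}
Constraint 3 (W < U) on D(W)={4,5,7,8,9} D(U)={6,8}: W {4,5,7,8,9}->{4,5,7}
So after all 3 constraints: D(U) = {6,8}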